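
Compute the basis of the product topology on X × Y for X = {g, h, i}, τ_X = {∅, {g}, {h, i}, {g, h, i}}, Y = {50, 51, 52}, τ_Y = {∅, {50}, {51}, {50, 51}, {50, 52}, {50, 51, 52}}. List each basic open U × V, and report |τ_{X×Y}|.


Basis B = {∅ × ∅, {g} × {50}, {g} × {51}, {g} × {50, 51}, {g} × {50, 52}, {h, i} × {50}, {h, i} × {51}, {g} × {50, 51, 52}, {g, h, i} × {50}, {g, h, i} × {51}, {h, i} × {50, 51}, {h, i} × {50, 52}, {g, h, i} × {50, 51}, {g, h, i} × {50, 52}, {h, i} × {50, 51, 52}, {g, h, i} × {50, 51, 52}}; |τ_{X×Y}| = 36.

Enumerate products U × V with U ∈ τ_X, V ∈ τ_Y (deduplicated):
  ∅ × ∅ = {} (∅)
  {g} × {50} = {(g,50)}
  {g} × {51} = {(g,51)}
  {g} × {50, 51} = {(g,50), (g,51)}
  {g} × {50, 52} = {(g,50), (g,52)}
  {h, i} × {50} = {(h,50), (i,50)}
  {h, i} × {51} = {(h,51), (i,51)}
  {g} × {50, 51, 52} = {(g,50), (g,51), (g,52)}
  {g, h, i} × {50} = {(g,50), (h,50), (i,50)}
  {g, h, i} × {51} = {(g,51), (h,51), (i,51)}
  {h, i} × {50, 51} = {(h,50), (h,51), (i,50), (i,51)}
  {h, i} × {50, 52} = {(h,50), (h,52), (i,50), (i,52)}
  {g, h, i} × {50, 51} = {(g,50), (g,51), (h,50), (h,51), (i,50), (i,51)}
  {g, h, i} × {50, 52} = {(g,50), (g,52), (h,50), (h,52), (i,50), (i,52)}
  {h, i} × {50, 51, 52} = {(h,50), (h,51), (h,52), (i,50), (i,51), (i,52)}
  {g, h, i} × {50, 51, 52} = {(g,50), (g,51), (g,52), (h,50), (h,51), (h,52), (i,50), (i,51), (i,52)}
These 16 distinct sets form the basis B.
Close under arbitrary unions to get τ_{X×Y}; counting gives |τ_{X×Y}| = 36.


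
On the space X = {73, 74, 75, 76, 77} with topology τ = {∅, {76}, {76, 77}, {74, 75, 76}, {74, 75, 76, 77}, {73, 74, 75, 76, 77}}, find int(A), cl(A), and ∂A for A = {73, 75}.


int(A) = ∅, cl(A) = {73, 74, 75}, ∂A = {73, 74, 75}.

Closed sets in (X, τ) are complements of opens:
  closed(X, τ) = {∅, {73}, {73, 77}, {73, 74, 75}, {73, 74, 75, 77}, {73, 74, 75, 76, 77}}.
int(A) = ⋃ {U ∈ τ : U ⊆ A}. Opens contained in A: ∅.
Taking the union of these: int(A) = ∅.
cl(A) = ⋂ {C closed : A ⊆ C}. Closed sets containing A: {73, 74, 75}, {73, 74, 75, 77}, {73, 74, 75, 76, 77}.
Intersecting these: cl(A) = {73, 74, 75}.
∂A = cl(A) ∖ int(A) = {73, 74, 75} ∖ ∅ = {73, 74, 75}.


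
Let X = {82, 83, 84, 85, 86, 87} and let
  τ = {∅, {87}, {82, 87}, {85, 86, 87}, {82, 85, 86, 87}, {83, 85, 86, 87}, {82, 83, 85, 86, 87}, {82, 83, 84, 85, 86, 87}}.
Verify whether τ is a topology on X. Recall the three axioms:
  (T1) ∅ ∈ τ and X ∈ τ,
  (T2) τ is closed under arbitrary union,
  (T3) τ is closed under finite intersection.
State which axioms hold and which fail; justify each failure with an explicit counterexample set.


τ IS a topology on X.

Axiom (T1): ∅ ∈ τ? Yes; X ∈ τ? Yes.
Axiom (T2/T3): check pairwise unions and intersections of members of τ.
All pairwise intersections and unions checked — each lies in τ. Therefore τ satisfies (T1), (T2), (T3): it IS a topology on X.


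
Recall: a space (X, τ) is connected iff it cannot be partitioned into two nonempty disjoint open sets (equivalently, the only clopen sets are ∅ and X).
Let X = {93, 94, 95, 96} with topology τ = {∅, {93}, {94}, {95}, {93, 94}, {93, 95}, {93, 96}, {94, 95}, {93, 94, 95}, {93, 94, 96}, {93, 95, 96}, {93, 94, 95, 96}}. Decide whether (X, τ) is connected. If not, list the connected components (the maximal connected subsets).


(X, τ) is disconnected; components = [{94}, {95}, {93, 96}].

Find clopen sets (U ∈ τ with X ∖ U ∈ τ):
  U = ∅, X ∖ U = {93, 94, 95, 96} — both open, so U is clopen.
  U = {94}, X ∖ U = {93, 95, 96} — both open, so U is clopen.
  U = {95}, X ∖ U = {93, 94, 96} — both open, so U is clopen.
  U = {93, 96}, X ∖ U = {94, 95} — both open, so U is clopen.
  U = {94, 95}, X ∖ U = {93, 96} — both open, so U is clopen.
  U = {93, 94, 96}, X ∖ U = {95} — both open, so U is clopen.
  U = {93, 95, 96}, X ∖ U = {94} — both open, so U is clopen.
  U = {93, 94, 95, 96}, X ∖ U = ∅ — both open, so U is clopen.
Nontrivial clopen(s) exist: e.g. {93, 94, 96}. So (X, τ) is disconnected.
Compute connected components by grouping points that agree on all clopens:
  component: {94}
  component: {95}
  component: {93, 96}


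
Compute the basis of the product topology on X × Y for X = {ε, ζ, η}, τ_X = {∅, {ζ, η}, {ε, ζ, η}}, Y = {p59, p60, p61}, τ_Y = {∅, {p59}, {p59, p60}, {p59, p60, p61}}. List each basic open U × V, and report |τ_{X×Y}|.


Basis B = {∅ × ∅, {ζ, η} × {p59}, {ε, ζ, η} × {p59}, {ζ, η} × {p59, p60}, {ε, ζ, η} × {p59, p60}, {ζ, η} × {p59, p60, p61}, {ε, ζ, η} × {p59, p60, p61}}; |τ_{X×Y}| = 10.

Enumerate products U × V with U ∈ τ_X, V ∈ τ_Y (deduplicated):
  ∅ × ∅ = {} (∅)
  {ζ, η} × {p59} = {(ζ,p59), (η,p59)}
  {ε, ζ, η} × {p59} = {(ε,p59), (ζ,p59), (η,p59)}
  {ζ, η} × {p59, p60} = {(ζ,p59), (ζ,p60), (η,p59), (η,p60)}
  {ε, ζ, η} × {p59, p60} = {(ε,p59), (ε,p60), (ζ,p59), (ζ,p60), (η,p59), (η,p60)}
  {ζ, η} × {p59, p60, p61} = {(ζ,p59), (ζ,p60), (ζ,p61), (η,p59), (η,p60), (η,p61)}
  {ε, ζ, η} × {p59, p60, p61} = {(ε,p59), (ε,p60), (ε,p61), (ζ,p59), (ζ,p60), (ζ,p61), (η,p59), (η,p60), (η,p61)}
These 7 distinct sets form the basis B.
Close under arbitrary unions to get τ_{X×Y}; counting gives |τ_{X×Y}| = 10.


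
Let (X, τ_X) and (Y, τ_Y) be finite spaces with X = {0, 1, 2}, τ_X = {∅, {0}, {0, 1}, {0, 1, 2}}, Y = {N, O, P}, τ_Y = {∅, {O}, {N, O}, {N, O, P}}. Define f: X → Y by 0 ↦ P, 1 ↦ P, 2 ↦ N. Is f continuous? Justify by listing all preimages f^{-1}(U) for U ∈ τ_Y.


f is NOT continuous.

Compute f^{-1}(U) for each U ∈ τ_Y:
  U = ∅: f^{-1}(U) = ∅ ∈ τ_X ✓.
  U = {O}: f^{-1}(U) = ∅ ∈ τ_X ✓.
  U = {N, O}: f^{-1}(U) = {2} ∉ τ_X ✗.
  U = {N, O, P}: f^{-1}(U) = {0, 1, 2} ∈ τ_X ✓.
Found U = {N, O} with f^{-1}(U) = {2} not in τ_X. Therefore f is NOT continuous.


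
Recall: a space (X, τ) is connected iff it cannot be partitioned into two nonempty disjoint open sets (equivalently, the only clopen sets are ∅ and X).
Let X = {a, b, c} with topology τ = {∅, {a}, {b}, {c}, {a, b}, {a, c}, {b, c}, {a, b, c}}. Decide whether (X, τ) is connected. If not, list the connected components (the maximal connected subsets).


(X, τ) is disconnected; components = [{a}, {b}, {c}].

Find clopen sets (U ∈ τ with X ∖ U ∈ τ):
  U = ∅, X ∖ U = {a, b, c} — both open, so U is clopen.
  U = {a}, X ∖ U = {b, c} — both open, so U is clopen.
  U = {b}, X ∖ U = {a, c} — both open, so U is clopen.
  U = {c}, X ∖ U = {a, b} — both open, so U is clopen.
  U = {a, b}, X ∖ U = {c} — both open, so U is clopen.
  U = {a, c}, X ∖ U = {b} — both open, so U is clopen.
  U = {b, c}, X ∖ U = {a} — both open, so U is clopen.
  U = {a, b, c}, X ∖ U = ∅ — both open, so U is clopen.
Nontrivial clopen(s) exist: e.g. {c}. So (X, τ) is disconnected.
Compute connected components by grouping points that agree on all clopens:
  component: {a}
  component: {b}
  component: {c}


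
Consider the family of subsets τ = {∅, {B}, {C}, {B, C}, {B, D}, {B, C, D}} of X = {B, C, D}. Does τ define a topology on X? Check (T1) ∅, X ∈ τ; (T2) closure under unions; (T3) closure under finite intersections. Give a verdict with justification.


τ IS a topology on X.

Axiom (T1): ∅ ∈ τ? Yes; X ∈ τ? Yes.
Axiom (T2/T3): check pairwise unions and intersections of members of τ.
All pairwise intersections and unions checked — each lies in τ. Therefore τ satisfies (T1), (T2), (T3): it IS a topology on X.


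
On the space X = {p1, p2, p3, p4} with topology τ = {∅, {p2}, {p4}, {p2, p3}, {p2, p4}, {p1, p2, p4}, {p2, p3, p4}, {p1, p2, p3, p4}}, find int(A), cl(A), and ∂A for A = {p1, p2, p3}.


int(A) = {p2, p3}, cl(A) = {p1, p2, p3}, ∂A = {p1}.

Closed sets in (X, τ) are complements of opens:
  closed(X, τ) = {∅, {p1}, {p3}, {p1, p3}, {p1, p4}, {p1, p2, p3}, {p1, p3, p4}, {p1, p2, p3, p4}}.
int(A) = ⋃ {U ∈ τ : U ⊆ A}. Opens contained in A: ∅, {p2}, {p2, p3}.
Taking the union of these: int(A) = {p2, p3}.
cl(A) = ⋂ {C closed : A ⊆ C}. Closed sets containing A: {p1, p2, p3}, {p1, p2, p3, p4}.
Intersecting these: cl(A) = {p1, p2, p3}.
∂A = cl(A) ∖ int(A) = {p1, p2, p3} ∖ {p2, p3} = {p1}.


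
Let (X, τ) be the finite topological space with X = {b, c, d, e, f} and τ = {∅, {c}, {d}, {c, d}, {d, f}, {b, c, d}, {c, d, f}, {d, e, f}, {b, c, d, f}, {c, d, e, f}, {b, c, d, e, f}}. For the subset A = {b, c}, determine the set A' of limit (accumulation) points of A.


A' = {b}

For each x ∈ X, list the open sets U ∈ τ with x ∈ U, then check whether U ∩ (A ∖ {x}) ≠ ∅ for every such U.
  x = b: opens ∋ x are {b, c, d}, {b, c, d, f}, {b, c, d, e, f}; each meets A ∖ {b}, so x IS a limit point.
  x = c: open {c} ∋ x has {c} ∩ (A ∖ {c}) = ∅, so x is NOT a limit point.
  x = d: open {d} ∋ x has {d} ∩ (A ∖ {d}) = ∅, so x is NOT a limit point.
  x = e: open {d, e, f} ∋ x has {d, e, f} ∩ (A ∖ {e}) = ∅, so x is NOT a limit point.
  x = f: open {d, f} ∋ x has {d, f} ∩ (A ∖ {f}) = ∅, so x is NOT a limit point.
Collecting: A' = {b}.


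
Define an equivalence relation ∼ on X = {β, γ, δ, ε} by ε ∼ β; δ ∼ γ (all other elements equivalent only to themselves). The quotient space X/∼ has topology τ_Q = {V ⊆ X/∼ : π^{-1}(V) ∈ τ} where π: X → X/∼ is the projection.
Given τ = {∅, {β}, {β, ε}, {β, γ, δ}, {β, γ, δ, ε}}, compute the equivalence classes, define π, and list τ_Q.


X/∼ = {[β=ε], [γ=δ]}; |τ_Q| = 3.

Equivalence classes: [β=ε], [γ=δ].
Quotient map π: X → X/∼ sends β ↦ [β=ε], γ ↦ [γ=δ], δ ↦ [γ=δ], ε ↦ [β=ε].
For each subset V ⊆ X/∼, compute π^{-1}(V) ⊆ X and check whether π^{-1}(V) ∈ τ. V is open in τ_Q iff π^{-1}(V) ∈ τ.
  V = {}: π^{-1}(V) = ∅ ∈ τ ✓.
  V = {[β=ε]}: π^{-1}(V) = {β, ε} ∈ τ ✓.
  V = {[γ=δ]}: π^{-1}(V) = {γ, δ} ∉ τ ✗.
  V = {[β=ε], [γ=δ]}: π^{-1}(V) = {β, γ, δ, ε} ∈ τ ✓.
Open sets in the quotient: τ_Q = {{}, {[β=ε]}, {[β=ε], [γ=δ]}} (3 elements).


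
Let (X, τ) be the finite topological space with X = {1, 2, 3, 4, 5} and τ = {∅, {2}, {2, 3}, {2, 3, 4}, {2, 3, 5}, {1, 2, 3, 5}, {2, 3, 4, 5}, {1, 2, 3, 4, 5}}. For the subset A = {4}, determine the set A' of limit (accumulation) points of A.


A' = ∅

For each x ∈ X, list the open sets U ∈ τ with x ∈ U, then check whether U ∩ (A ∖ {x}) ≠ ∅ for every such U.
  x = 1: open {1, 2, 3, 5} ∋ x has {1, 2, 3, 5} ∩ (A ∖ {1}) = ∅, so x is NOT a limit point.
  x = 2: open {2} ∋ x has {2} ∩ (A ∖ {2}) = ∅, so x is NOT a limit point.
  x = 3: open {2, 3} ∋ x has {2, 3} ∩ (A ∖ {3}) = ∅, so x is NOT a limit point.
  x = 4: open {2, 3, 4} ∋ x has {2, 3, 4} ∩ (A ∖ {4}) = ∅, so x is NOT a limit point.
  x = 5: open {2, 3, 5} ∋ x has {2, 3, 5} ∩ (A ∖ {5}) = ∅, so x is NOT a limit point.
Collecting: A' = ∅.


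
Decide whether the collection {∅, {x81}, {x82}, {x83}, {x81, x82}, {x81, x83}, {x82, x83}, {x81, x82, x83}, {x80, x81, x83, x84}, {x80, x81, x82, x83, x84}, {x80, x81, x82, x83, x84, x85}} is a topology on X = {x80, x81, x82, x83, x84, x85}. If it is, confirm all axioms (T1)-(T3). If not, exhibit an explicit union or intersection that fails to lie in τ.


τ IS a topology on X.

Axiom (T1): ∅ ∈ τ? Yes; X ∈ τ? Yes.
Axiom (T2/T3): check pairwise unions and intersections of members of τ.
All pairwise intersections and unions checked — each lies in τ. Therefore τ satisfies (T1), (T2), (T3): it IS a topology on X.


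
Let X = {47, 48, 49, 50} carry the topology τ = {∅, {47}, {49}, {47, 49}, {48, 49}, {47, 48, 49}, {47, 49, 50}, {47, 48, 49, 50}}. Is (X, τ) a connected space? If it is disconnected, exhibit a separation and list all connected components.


(X, τ) is connected.

Find clopen sets (U ∈ τ with X ∖ U ∈ τ):
  U = ∅, X ∖ U = {47, 48, 49, 50} — both open, so U is clopen.
  U = {47, 48, 49, 50}, X ∖ U = ∅ — both open, so U is clopen.
Only trivial clopens (∅ and X) exist, so (X, τ) is connected.
Compute connected components by grouping points that agree on all clopens:
  component: {47, 48, 49, 50}


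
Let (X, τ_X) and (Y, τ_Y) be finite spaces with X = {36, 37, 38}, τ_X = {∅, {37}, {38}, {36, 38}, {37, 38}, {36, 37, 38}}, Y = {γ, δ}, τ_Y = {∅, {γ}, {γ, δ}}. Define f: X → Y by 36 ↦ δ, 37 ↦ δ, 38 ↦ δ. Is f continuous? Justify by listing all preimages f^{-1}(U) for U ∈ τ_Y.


f IS continuous.

Compute f^{-1}(U) for each U ∈ τ_Y:
  U = ∅: f^{-1}(U) = ∅ ∈ τ_X ✓.
  U = {γ}: f^{-1}(U) = ∅ ∈ τ_X ✓.
  U = {γ, δ}: f^{-1}(U) = {36, 37, 38} ∈ τ_X ✓.
Every preimage lies in τ_X, so f IS continuous.


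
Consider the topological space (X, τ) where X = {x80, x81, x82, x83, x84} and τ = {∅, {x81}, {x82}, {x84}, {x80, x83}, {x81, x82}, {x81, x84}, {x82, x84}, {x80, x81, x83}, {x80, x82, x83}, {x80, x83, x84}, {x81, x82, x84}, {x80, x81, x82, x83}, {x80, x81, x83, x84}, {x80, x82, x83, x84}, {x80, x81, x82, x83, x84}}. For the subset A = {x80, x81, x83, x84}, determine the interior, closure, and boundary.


int(A) = {x80, x81, x83, x84}, cl(A) = {x80, x81, x83, x84}, ∂A = ∅.

Closed sets in (X, τ) are complements of opens:
  closed(X, τ) = {∅, {x81}, {x82}, {x84}, {x80, x83}, {x81, x82}, {x81, x84}, {x82, x84}, {x80, x81, x83}, {x80, x82, x83}, {x80, x83, x84}, {x81, x82, x84}, {x80, x81, x82, x83}, {x80, x81, x83, x84}, {x80, x82, x83, x84}, {x80, x81, x82, x83, x84}}.
int(A) = ⋃ {U ∈ τ : U ⊆ A}. Opens contained in A: ∅, {x81}, {x84}, {x80, x83}, {x81, x84}, {x80, x81, x83}, {x80, x83, x84}, {x80, x81, x83, x84}.
Taking the union of these: int(A) = {x80, x81, x83, x84}.
cl(A) = ⋂ {C closed : A ⊆ C}. Closed sets containing A: {x80, x81, x83, x84}, {x80, x81, x82, x83, x84}.
Intersecting these: cl(A) = {x80, x81, x83, x84}.
∂A = cl(A) ∖ int(A) = {x80, x81, x83, x84} ∖ {x80, x81, x83, x84} = ∅.


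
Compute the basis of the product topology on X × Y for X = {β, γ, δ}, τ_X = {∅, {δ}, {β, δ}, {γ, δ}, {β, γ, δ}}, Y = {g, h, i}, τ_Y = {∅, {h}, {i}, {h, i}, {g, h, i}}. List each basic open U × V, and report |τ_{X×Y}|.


Basis B = {∅ × ∅, {δ} × {h}, {δ} × {i}, {β, δ} × {h}, {β, δ} × {i}, {γ, δ} × {h}, {γ, δ} × {i}, {δ} × {h, i}, {β, γ, δ} × {h}, {β, γ, δ} × {i}, {δ} × {g, h, i}, {β, δ} × {h, i}, {γ, δ} × {h, i}, {β, δ} × {g, h, i}, {β, γ, δ} × {h, i}, {γ, δ} × {g, h, i}, {β, γ, δ} × {g, h, i}}; |τ_{X×Y}| = 50.

Enumerate products U × V with U ∈ τ_X, V ∈ τ_Y (deduplicated):
  ∅ × ∅ = {} (∅)
  {δ} × {h} = {(δ,h)}
  {δ} × {i} = {(δ,i)}
  {β, δ} × {h} = {(β,h), (δ,h)}
  {β, δ} × {i} = {(β,i), (δ,i)}
  {γ, δ} × {h} = {(γ,h), (δ,h)}
  {γ, δ} × {i} = {(γ,i), (δ,i)}
  {δ} × {h, i} = {(δ,h), (δ,i)}
  {β, γ, δ} × {h} = {(β,h), (γ,h), (δ,h)}
  {β, γ, δ} × {i} = {(β,i), (γ,i), (δ,i)}
  {δ} × {g, h, i} = {(δ,g), (δ,h), (δ,i)}
  {β, δ} × {h, i} = {(β,h), (β,i), (δ,h), (δ,i)}
  {γ, δ} × {h, i} = {(γ,h), (γ,i), (δ,h), (δ,i)}
  {β, δ} × {g, h, i} = {(β,g), (β,h), (β,i), (δ,g), (δ,h), (δ,i)}
  {β, γ, δ} × {h, i} = {(β,h), (β,i), (γ,h), (γ,i), (δ,h), (δ,i)}
  {γ, δ} × {g, h, i} = {(γ,g), (γ,h), (γ,i), (δ,g), (δ,h), (δ,i)}
  {β, γ, δ} × {g, h, i} = {(β,g), (β,h), (β,i), (γ,g), (γ,h), (γ,i), (δ,g), (δ,h), (δ,i)}
These 17 distinct sets form the basis B.
Close under arbitrary unions to get τ_{X×Y}; counting gives |τ_{X×Y}| = 50.


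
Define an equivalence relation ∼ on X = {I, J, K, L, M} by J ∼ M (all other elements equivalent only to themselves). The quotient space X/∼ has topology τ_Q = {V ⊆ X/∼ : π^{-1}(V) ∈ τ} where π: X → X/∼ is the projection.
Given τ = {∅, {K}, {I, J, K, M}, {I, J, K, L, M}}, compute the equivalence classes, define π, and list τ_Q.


X/∼ = {[I], [J=M], [K], [L]}; |τ_Q| = 4.

Equivalence classes: [I], [J=M], [K], [L].
Quotient map π: X → X/∼ sends I ↦ [I], J ↦ [J=M], K ↦ [K], L ↦ [L], M ↦ [J=M].
For each subset V ⊆ X/∼, compute π^{-1}(V) ⊆ X and check whether π^{-1}(V) ∈ τ. V is open in τ_Q iff π^{-1}(V) ∈ τ.
  V = {}: π^{-1}(V) = ∅ ∈ τ ✓.
  V = {[I]}: π^{-1}(V) = {I} ∉ τ ✗.
  V = {[J=M]}: π^{-1}(V) = {J, M} ∉ τ ✗.
  V = {[I], [J=M]}: π^{-1}(V) = {I, J, M} ∉ τ ✗.
  V = {[K]}: π^{-1}(V) = {K} ∈ τ ✓.
  V = {[I], [K]}: π^{-1}(V) = {I, K} ∉ τ ✗.
  V = {[J=M], [K]}: π^{-1}(V) = {J, K, M} ∉ τ ✗.
  V = {[I], [J=M], [K]}: π^{-1}(V) = {I, J, K, M} ∈ τ ✓.
  V = {[L]}: π^{-1}(V) = {L} ∉ τ ✗.
  V = {[I], [L]}: π^{-1}(V) = {I, L} ∉ τ ✗.
  V = {[J=M], [L]}: π^{-1}(V) = {J, L, M} ∉ τ ✗.
  V = {[I], [J=M], [L]}: π^{-1}(V) = {I, J, L, M} ∉ τ ✗.
  V = {[K], [L]}: π^{-1}(V) = {K, L} ∉ τ ✗.
  V = {[I], [K], [L]}: π^{-1}(V) = {I, K, L} ∉ τ ✗.
  V = {[J=M], [K], [L]}: π^{-1}(V) = {J, K, L, M} ∉ τ ✗.
  V = {[I], [J=M], [K], [L]}: π^{-1}(V) = {I, J, K, L, M} ∈ τ ✓.
Open sets in the quotient: τ_Q = {{}, {[K]}, {[I], [J=M], [K]}, {[I], [J=M], [K], [L]}} (4 elements).


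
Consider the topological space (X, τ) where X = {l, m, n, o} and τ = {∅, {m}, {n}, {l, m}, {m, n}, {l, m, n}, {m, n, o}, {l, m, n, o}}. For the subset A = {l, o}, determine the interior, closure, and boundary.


int(A) = ∅, cl(A) = {l, o}, ∂A = {l, o}.

Closed sets in (X, τ) are complements of opens:
  closed(X, τ) = {∅, {l}, {o}, {l, o}, {n, o}, {l, m, o}, {l, n, o}, {l, m, n, o}}.
int(A) = ⋃ {U ∈ τ : U ⊆ A}. Opens contained in A: ∅.
Taking the union of these: int(A) = ∅.
cl(A) = ⋂ {C closed : A ⊆ C}. Closed sets containing A: {l, o}, {l, m, o}, {l, n, o}, {l, m, n, o}.
Intersecting these: cl(A) = {l, o}.
∂A = cl(A) ∖ int(A) = {l, o} ∖ ∅ = {l, o}.


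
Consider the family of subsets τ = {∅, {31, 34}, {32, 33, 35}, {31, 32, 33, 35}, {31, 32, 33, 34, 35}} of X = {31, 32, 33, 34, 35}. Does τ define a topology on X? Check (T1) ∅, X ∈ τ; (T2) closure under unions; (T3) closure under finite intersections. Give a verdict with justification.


τ is NOT a topology on X.

Axiom (T1): ∅ ∈ τ? Yes; X ∈ τ? Yes.
Axiom (T2/T3): check pairwise unions and intersections of members of τ.
Counterexample for (T3): {31, 34} ∩ {31, 32, 33, 35} = {31} ∉ τ. Therefore τ is NOT a topology.


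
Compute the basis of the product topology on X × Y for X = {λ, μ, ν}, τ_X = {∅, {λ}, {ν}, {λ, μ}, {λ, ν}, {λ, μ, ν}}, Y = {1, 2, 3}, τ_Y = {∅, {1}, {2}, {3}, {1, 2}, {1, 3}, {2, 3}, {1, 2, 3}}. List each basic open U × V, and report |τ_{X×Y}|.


Basis B = {∅ × ∅, {λ} × {1}, {λ} × {2}, {λ} × {3}, {ν} × {1}, {ν} × {2}, {ν} × {3}, {λ} × {1, 2}, {λ} × {1, 3}, {λ, μ} × {1}, {λ, ν} × {1}, {λ} × {2, 3}, {λ, μ} × {2}, {λ, ν} × {2}, {λ, μ} × {3}, {λ, ν} × {3}, {ν} × {1, 2}, {ν} × {1, 3}, {ν} × {2, 3}, {λ} × {1, 2, 3}, {λ, μ, ν} × {1}, {λ, μ, ν} × {2}, {λ, μ, ν} × {3}, {ν} × {1, 2, 3}, {λ, μ} × {1, 2}, {λ, ν} × {1, 2}, {λ, μ} × {1, 3}, {λ, ν} × {1, 3}, {λ, μ} × {2, 3}, {λ, ν} × {2, 3}, {λ, μ} × {1, 2, 3}, {λ, ν} × {1, 2, 3}, {λ, μ, ν} × {1, 2}, {λ, μ, ν} × {1, 3}, {λ, μ, ν} × {2, 3}, {λ, μ, ν} × {1, 2, 3}}; |τ_{X×Y}| = 216.

Enumerate products U × V with U ∈ τ_X, V ∈ τ_Y (deduplicated):
  ∅ × ∅ = {} (∅)
  {λ} × {1} = {(λ,1)}
  {λ} × {2} = {(λ,2)}
  {λ} × {3} = {(λ,3)}
  {ν} × {1} = {(ν,1)}
  {ν} × {2} = {(ν,2)}
  {ν} × {3} = {(ν,3)}
  {λ} × {1, 2} = {(λ,1), (λ,2)}
  {λ} × {1, 3} = {(λ,1), (λ,3)}
  {λ, μ} × {1} = {(λ,1), (μ,1)}
  {λ, ν} × {1} = {(λ,1), (ν,1)}
  {λ} × {2, 3} = {(λ,2), (λ,3)}
  {λ, μ} × {2} = {(λ,2), (μ,2)}
  {λ, ν} × {2} = {(λ,2), (ν,2)}
  {λ, μ} × {3} = {(λ,3), (μ,3)}
  {λ, ν} × {3} = {(λ,3), (ν,3)}
  {ν} × {1, 2} = {(ν,1), (ν,2)}
  {ν} × {1, 3} = {(ν,1), (ν,3)}
  {ν} × {2, 3} = {(ν,2), (ν,3)}
  {λ} × {1, 2, 3} = {(λ,1), (λ,2), (λ,3)}
  {λ, μ, ν} × {1} = {(λ,1), (μ,1), (ν,1)}
  {λ, μ, ν} × {2} = {(λ,2), (μ,2), (ν,2)}
  {λ, μ, ν} × {3} = {(λ,3), (μ,3), (ν,3)}
  {ν} × {1, 2, 3} = {(ν,1), (ν,2), (ν,3)}
  {λ, μ} × {1, 2} = {(λ,1), (λ,2), (μ,1), (μ,2)}
  {λ, ν} × {1, 2} = {(λ,1), (λ,2), (ν,1), (ν,2)}
  {λ, μ} × {1, 3} = {(λ,1), (λ,3), (μ,1), (μ,3)}
  {λ, ν} × {1, 3} = {(λ,1), (λ,3), (ν,1), (ν,3)}
  {λ, μ} × {2, 3} = {(λ,2), (λ,3), (μ,2), (μ,3)}
  {λ, ν} × {2, 3} = {(λ,2), (λ,3), (ν,2), (ν,3)}
  {λ, μ} × {1, 2, 3} = {(λ,1), (λ,2), (λ,3), (μ,1), (μ,2), (μ,3)}
  {λ, ν} × {1, 2, 3} = {(λ,1), (λ,2), (λ,3), (ν,1), (ν,2), (ν,3)}
  {λ, μ, ν} × {1, 2} = {(λ,1), (λ,2), (μ,1), (μ,2), (ν,1), (ν,2)}
  {λ, μ, ν} × {1, 3} = {(λ,1), (λ,3), (μ,1), (μ,3), (ν,1), (ν,3)}
  {λ, μ, ν} × {2, 3} = {(λ,2), (λ,3), (μ,2), (μ,3), (ν,2), (ν,3)}
  {λ, μ, ν} × {1, 2, 3} = {(λ,1), (λ,2), (λ,3), (μ,1), (μ,2), (μ,3), (ν,1), (ν,2), (ν,3)}
These 36 distinct sets form the basis B.
Close under arbitrary unions to get τ_{X×Y}; counting gives |τ_{X×Y}| = 216.


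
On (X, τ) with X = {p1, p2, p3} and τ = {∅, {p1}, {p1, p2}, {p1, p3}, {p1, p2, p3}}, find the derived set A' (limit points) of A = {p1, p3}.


A' = {p2, p3}

For each x ∈ X, list the open sets U ∈ τ with x ∈ U, then check whether U ∩ (A ∖ {x}) ≠ ∅ for every such U.
  x = p1: open {p1} ∋ x has {p1} ∩ (A ∖ {p1}) = ∅, so x is NOT a limit point.
  x = p2: opens ∋ x are {p1, p2}, {p1, p2, p3}; each meets A ∖ {p2}, so x IS a limit point.
  x = p3: opens ∋ x are {p1, p3}, {p1, p2, p3}; each meets A ∖ {p3}, so x IS a limit point.
Collecting: A' = {p2, p3}.


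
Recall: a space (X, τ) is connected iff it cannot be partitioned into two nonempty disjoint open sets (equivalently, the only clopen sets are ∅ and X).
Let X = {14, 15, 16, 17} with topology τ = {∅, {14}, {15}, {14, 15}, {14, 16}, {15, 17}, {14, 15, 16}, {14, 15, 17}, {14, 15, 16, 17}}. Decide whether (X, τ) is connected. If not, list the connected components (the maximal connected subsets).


(X, τ) is disconnected; components = [{14, 16}, {15, 17}].

Find clopen sets (U ∈ τ with X ∖ U ∈ τ):
  U = ∅, X ∖ U = {14, 15, 16, 17} — both open, so U is clopen.
  U = {14, 16}, X ∖ U = {15, 17} — both open, so U is clopen.
  U = {15, 17}, X ∖ U = {14, 16} — both open, so U is clopen.
  U = {14, 15, 16, 17}, X ∖ U = ∅ — both open, so U is clopen.
Nontrivial clopen(s) exist: e.g. {14, 16}. So (X, τ) is disconnected.
Compute connected components by grouping points that agree on all clopens:
  component: {14, 16}
  component: {15, 17}


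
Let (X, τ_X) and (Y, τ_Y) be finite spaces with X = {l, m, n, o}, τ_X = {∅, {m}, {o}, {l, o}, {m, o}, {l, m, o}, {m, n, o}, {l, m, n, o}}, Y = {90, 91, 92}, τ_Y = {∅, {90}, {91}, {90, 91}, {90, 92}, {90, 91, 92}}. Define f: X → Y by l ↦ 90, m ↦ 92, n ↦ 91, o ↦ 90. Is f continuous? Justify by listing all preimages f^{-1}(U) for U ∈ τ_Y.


f is NOT continuous.

Compute f^{-1}(U) for each U ∈ τ_Y:
  U = ∅: f^{-1}(U) = ∅ ∈ τ_X ✓.
  U = {90}: f^{-1}(U) = {l, o} ∈ τ_X ✓.
  U = {91}: f^{-1}(U) = {n} ∉ τ_X ✗.
  U = {90, 91}: f^{-1}(U) = {l, n, o} ∉ τ_X ✗.
  U = {90, 92}: f^{-1}(U) = {l, m, o} ∈ τ_X ✓.
  U = {90, 91, 92}: f^{-1}(U) = {l, m, n, o} ∈ τ_X ✓.
Found U = {91} with f^{-1}(U) = {n} not in τ_X. Therefore f is NOT continuous.


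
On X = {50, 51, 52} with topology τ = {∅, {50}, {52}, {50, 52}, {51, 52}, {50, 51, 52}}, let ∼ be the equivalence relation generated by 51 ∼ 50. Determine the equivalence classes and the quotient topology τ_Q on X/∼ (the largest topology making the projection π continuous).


X/∼ = {[50=51], [52]}; |τ_Q| = 3.

Equivalence classes: [50=51], [52].
Quotient map π: X → X/∼ sends 50 ↦ [50=51], 51 ↦ [50=51], 52 ↦ [52].
For each subset V ⊆ X/∼, compute π^{-1}(V) ⊆ X and check whether π^{-1}(V) ∈ τ. V is open in τ_Q iff π^{-1}(V) ∈ τ.
  V = {}: π^{-1}(V) = ∅ ∈ τ ✓.
  V = {[50=51]}: π^{-1}(V) = {50, 51} ∉ τ ✗.
  V = {[52]}: π^{-1}(V) = {52} ∈ τ ✓.
  V = {[50=51], [52]}: π^{-1}(V) = {50, 51, 52} ∈ τ ✓.
Open sets in the quotient: τ_Q = {{}, {[52]}, {[50=51], [52]}} (3 elements).


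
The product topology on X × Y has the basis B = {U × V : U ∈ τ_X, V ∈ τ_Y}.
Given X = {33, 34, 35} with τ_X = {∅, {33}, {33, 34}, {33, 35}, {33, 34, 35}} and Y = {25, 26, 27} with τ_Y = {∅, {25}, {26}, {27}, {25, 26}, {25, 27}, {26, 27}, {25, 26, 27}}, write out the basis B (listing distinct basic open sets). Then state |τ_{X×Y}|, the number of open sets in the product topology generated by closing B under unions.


Basis B = {∅ × ∅, {33} × {25}, {33} × {26}, {33} × {27}, {33} × {25, 26}, {33} × {25, 27}, {33, 34} × {25}, {33, 35} × {25}, {33} × {26, 27}, {33, 34} × {26}, {33, 35} × {26}, {33, 34} × {27}, {33, 35} × {27}, {33} × {25, 26, 27}, {33, 34, 35} × {25}, {33, 34, 35} × {26}, {33, 34, 35} × {27}, {33, 34} × {25, 26}, {33, 35} × {25, 26}, {33, 34} × {25, 27}, {33, 35} × {25, 27}, {33, 34} × {26, 27}, {33, 35} × {26, 27}, {33, 34} × {25, 26, 27}, {33, 35} × {25, 26, 27}, {33, 34, 35} × {25, 26}, {33, 34, 35} × {25, 27}, {33, 34, 35} × {26, 27}, {33, 34, 35} × {25, 26, 27}}; |τ_{X×Y}| = 125.

Enumerate products U × V with U ∈ τ_X, V ∈ τ_Y (deduplicated):
  ∅ × ∅ = {} (∅)
  {33} × {25} = {(33,25)}
  {33} × {26} = {(33,26)}
  {33} × {27} = {(33,27)}
  {33} × {25, 26} = {(33,25), (33,26)}
  {33} × {25, 27} = {(33,25), (33,27)}
  {33, 34} × {25} = {(33,25), (34,25)}
  {33, 35} × {25} = {(33,25), (35,25)}
  {33} × {26, 27} = {(33,26), (33,27)}
  {33, 34} × {26} = {(33,26), (34,26)}
  {33, 35} × {26} = {(33,26), (35,26)}
  {33, 34} × {27} = {(33,27), (34,27)}
  {33, 35} × {27} = {(33,27), (35,27)}
  {33} × {25, 26, 27} = {(33,25), (33,26), (33,27)}
  {33, 34, 35} × {25} = {(33,25), (34,25), (35,25)}
  {33, 34, 35} × {26} = {(33,26), (34,26), (35,26)}
  {33, 34, 35} × {27} = {(33,27), (34,27), (35,27)}
  {33, 34} × {25, 26} = {(33,25), (33,26), (34,25), (34,26)}
  {33, 35} × {25, 26} = {(33,25), (33,26), (35,25), (35,26)}
  {33, 34} × {25, 27} = {(33,25), (33,27), (34,25), (34,27)}
  {33, 35} × {25, 27} = {(33,25), (33,27), (35,25), (35,27)}
  {33, 34} × {26, 27} = {(33,26), (33,27), (34,26), (34,27)}
  {33, 35} × {26, 27} = {(33,26), (33,27), (35,26), (35,27)}
  {33, 34} × {25, 26, 27} = {(33,25), (33,26), (33,27), (34,25), (34,26), (34,27)}
  {33, 35} × {25, 26, 27} = {(33,25), (33,26), (33,27), (35,25), (35,26), (35,27)}
  {33, 34, 35} × {25, 26} = {(33,25), (33,26), (34,25), (34,26), (35,25), (35,26)}
  {33, 34, 35} × {25, 27} = {(33,25), (33,27), (34,25), (34,27), (35,25), (35,27)}
  {33, 34, 35} × {26, 27} = {(33,26), (33,27), (34,26), (34,27), (35,26), (35,27)}
  {33, 34, 35} × {25, 26, 27} = {(33,25), (33,26), (33,27), (34,25), (34,26), (34,27), (35,25), (35,26), (35,27)}
These 29 distinct sets form the basis B.
Close under arbitrary unions to get τ_{X×Y}; counting gives |τ_{X×Y}| = 125.


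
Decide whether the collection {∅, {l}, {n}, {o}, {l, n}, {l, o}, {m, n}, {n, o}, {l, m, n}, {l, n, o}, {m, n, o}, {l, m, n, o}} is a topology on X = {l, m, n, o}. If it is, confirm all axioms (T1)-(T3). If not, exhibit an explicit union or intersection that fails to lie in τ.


τ IS a topology on X.

Axiom (T1): ∅ ∈ τ? Yes; X ∈ τ? Yes.
Axiom (T2/T3): check pairwise unions and intersections of members of τ.
All pairwise intersections and unions checked — each lies in τ. Therefore τ satisfies (T1), (T2), (T3): it IS a topology on X.


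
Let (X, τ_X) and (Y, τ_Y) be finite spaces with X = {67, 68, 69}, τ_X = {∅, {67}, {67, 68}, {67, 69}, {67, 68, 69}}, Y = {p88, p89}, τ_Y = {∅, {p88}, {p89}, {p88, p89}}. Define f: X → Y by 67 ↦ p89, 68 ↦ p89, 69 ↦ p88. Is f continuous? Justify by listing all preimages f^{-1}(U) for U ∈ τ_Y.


f is NOT continuous.

Compute f^{-1}(U) for each U ∈ τ_Y:
  U = ∅: f^{-1}(U) = ∅ ∈ τ_X ✓.
  U = {p88}: f^{-1}(U) = {69} ∉ τ_X ✗.
  U = {p89}: f^{-1}(U) = {67, 68} ∈ τ_X ✓.
  U = {p88, p89}: f^{-1}(U) = {67, 68, 69} ∈ τ_X ✓.
Found U = {p88} with f^{-1}(U) = {69} not in τ_X. Therefore f is NOT continuous.


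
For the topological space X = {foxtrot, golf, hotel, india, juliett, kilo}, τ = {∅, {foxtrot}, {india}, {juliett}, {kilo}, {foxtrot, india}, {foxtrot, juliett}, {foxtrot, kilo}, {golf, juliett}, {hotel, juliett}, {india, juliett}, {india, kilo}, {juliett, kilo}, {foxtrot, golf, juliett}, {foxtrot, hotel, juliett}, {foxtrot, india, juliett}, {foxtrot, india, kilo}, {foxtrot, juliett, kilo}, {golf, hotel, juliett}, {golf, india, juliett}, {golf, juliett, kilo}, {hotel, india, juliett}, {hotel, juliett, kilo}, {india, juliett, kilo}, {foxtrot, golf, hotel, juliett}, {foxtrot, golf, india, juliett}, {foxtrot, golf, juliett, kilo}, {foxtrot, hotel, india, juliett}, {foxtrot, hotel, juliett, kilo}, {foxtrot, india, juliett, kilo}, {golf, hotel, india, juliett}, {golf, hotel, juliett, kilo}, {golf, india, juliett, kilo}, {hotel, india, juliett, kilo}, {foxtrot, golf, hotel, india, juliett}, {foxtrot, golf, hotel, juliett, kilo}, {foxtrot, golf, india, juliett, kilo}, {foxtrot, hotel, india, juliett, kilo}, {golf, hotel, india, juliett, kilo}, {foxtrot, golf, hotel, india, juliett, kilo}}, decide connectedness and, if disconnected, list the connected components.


(X, τ) is disconnected; components = [{foxtrot}, {india}, {kilo}, {golf, hotel, juliett}].

Find clopen sets (U ∈ τ with X ∖ U ∈ τ):
  U = ∅, X ∖ U = {foxtrot, golf, hotel, india, juliett, kilo} — both open, so U is clopen.
  U = {foxtrot}, X ∖ U = {golf, hotel, india, juliett, kilo} — both open, so U is clopen.
  U = {india}, X ∖ U = {foxtrot, golf, hotel, juliett, kilo} — both open, so U is clopen.
  U = {kilo}, X ∖ U = {foxtrot, golf, hotel, india, juliett} — both open, so U is clopen.
  U = {foxtrot, india}, X ∖ U = {golf, hotel, juliett, kilo} — both open, so U is clopen.
  U = {foxtrot, kilo}, X ∖ U = {golf, hotel, india, juliett} — both open, so U is clopen.
  U = {india, kilo}, X ∖ U = {foxtrot, golf, hotel, juliett} — both open, so U is clopen.
  U = {foxtrot, india, kilo}, X ∖ U = {golf, hotel, juliett} — both open, so U is clopen.
  U = {golf, hotel, juliett}, X ∖ U = {foxtrot, india, kilo} — both open, so U is clopen.
  U = {foxtrot, golf, hotel, juliett}, X ∖ U = {india, kilo} — both open, so U is clopen.
  U = {golf, hotel, india, juliett}, X ∖ U = {foxtrot, kilo} — both open, so U is clopen.
  U = {golf, hotel, juliett, kilo}, X ∖ U = {foxtrot, india} — both open, so U is clopen.
  U = {foxtrot, golf, hotel, india, juliett}, X ∖ U = {kilo} — both open, so U is clopen.
  U = {foxtrot, golf, hotel, juliett, kilo}, X ∖ U = {india} — both open, so U is clopen.
  U = {golf, hotel, india, juliett, kilo}, X ∖ U = {foxtrot} — both open, so U is clopen.
  U = {foxtrot, golf, hotel, india, juliett, kilo}, X ∖ U = ∅ — both open, so U is clopen.
Nontrivial clopen(s) exist: e.g. {india, kilo}. So (X, τ) is disconnected.
Compute connected components by grouping points that agree on all clopens:
  component: {foxtrot}
  component: {india}
  component: {kilo}
  component: {golf, hotel, juliett}


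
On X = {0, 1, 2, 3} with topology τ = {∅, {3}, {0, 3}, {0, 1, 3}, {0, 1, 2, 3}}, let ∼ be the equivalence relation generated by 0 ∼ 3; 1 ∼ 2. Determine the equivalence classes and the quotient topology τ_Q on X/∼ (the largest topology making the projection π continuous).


X/∼ = {[0=3], [1=2]}; |τ_Q| = 3.

Equivalence classes: [0=3], [1=2].
Quotient map π: X → X/∼ sends 0 ↦ [0=3], 1 ↦ [1=2], 2 ↦ [1=2], 3 ↦ [0=3].
For each subset V ⊆ X/∼, compute π^{-1}(V) ⊆ X and check whether π^{-1}(V) ∈ τ. V is open in τ_Q iff π^{-1}(V) ∈ τ.
  V = {}: π^{-1}(V) = ∅ ∈ τ ✓.
  V = {[0=3]}: π^{-1}(V) = {0, 3} ∈ τ ✓.
  V = {[1=2]}: π^{-1}(V) = {1, 2} ∉ τ ✗.
  V = {[0=3], [1=2]}: π^{-1}(V) = {0, 1, 2, 3} ∈ τ ✓.
Open sets in the quotient: τ_Q = {{}, {[0=3]}, {[0=3], [1=2]}} (3 elements).


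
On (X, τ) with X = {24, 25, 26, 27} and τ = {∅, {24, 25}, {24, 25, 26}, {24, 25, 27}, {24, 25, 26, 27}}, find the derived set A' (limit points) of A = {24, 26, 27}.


A' = {25, 26, 27}

For each x ∈ X, list the open sets U ∈ τ with x ∈ U, then check whether U ∩ (A ∖ {x}) ≠ ∅ for every such U.
  x = 24: open {24, 25} ∋ x has {24, 25} ∩ (A ∖ {24}) = ∅, so x is NOT a limit point.
  x = 25: opens ∋ x are {24, 25}, {24, 25, 26}, {24, 25, 27}, {24, 25, 26, 27}; each meets A ∖ {25}, so x IS a limit point.
  x = 26: opens ∋ x are {24, 25, 26}, {24, 25, 26, 27}; each meets A ∖ {26}, so x IS a limit point.
  x = 27: opens ∋ x are {24, 25, 27}, {24, 25, 26, 27}; each meets A ∖ {27}, so x IS a limit point.
Collecting: A' = {25, 26, 27}.


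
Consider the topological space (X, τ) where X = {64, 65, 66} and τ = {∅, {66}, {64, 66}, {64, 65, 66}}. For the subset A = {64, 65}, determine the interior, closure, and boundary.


int(A) = ∅, cl(A) = {64, 65}, ∂A = {64, 65}.

Closed sets in (X, τ) are complements of opens:
  closed(X, τ) = {∅, {65}, {64, 65}, {64, 65, 66}}.
int(A) = ⋃ {U ∈ τ : U ⊆ A}. Opens contained in A: ∅.
Taking the union of these: int(A) = ∅.
cl(A) = ⋂ {C closed : A ⊆ C}. Closed sets containing A: {64, 65}, {64, 65, 66}.
Intersecting these: cl(A) = {64, 65}.
∂A = cl(A) ∖ int(A) = {64, 65} ∖ ∅ = {64, 65}.


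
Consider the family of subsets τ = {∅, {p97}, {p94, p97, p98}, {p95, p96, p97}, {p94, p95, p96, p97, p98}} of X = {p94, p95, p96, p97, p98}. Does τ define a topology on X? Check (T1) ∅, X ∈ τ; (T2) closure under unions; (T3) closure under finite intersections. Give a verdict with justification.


τ IS a topology on X.

Axiom (T1): ∅ ∈ τ? Yes; X ∈ τ? Yes.
Axiom (T2/T3): check pairwise unions and intersections of members of τ.
All pairwise intersections and unions checked — each lies in τ. Therefore τ satisfies (T1), (T2), (T3): it IS a topology on X.


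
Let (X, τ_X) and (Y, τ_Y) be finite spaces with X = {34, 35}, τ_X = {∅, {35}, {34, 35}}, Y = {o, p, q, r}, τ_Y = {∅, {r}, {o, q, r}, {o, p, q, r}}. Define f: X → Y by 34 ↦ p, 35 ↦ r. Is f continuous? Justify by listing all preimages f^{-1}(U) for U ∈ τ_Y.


f IS continuous.

Compute f^{-1}(U) for each U ∈ τ_Y:
  U = ∅: f^{-1}(U) = ∅ ∈ τ_X ✓.
  U = {r}: f^{-1}(U) = {35} ∈ τ_X ✓.
  U = {o, q, r}: f^{-1}(U) = {35} ∈ τ_X ✓.
  U = {o, p, q, r}: f^{-1}(U) = {34, 35} ∈ τ_X ✓.
Every preimage lies in τ_X, so f IS continuous.


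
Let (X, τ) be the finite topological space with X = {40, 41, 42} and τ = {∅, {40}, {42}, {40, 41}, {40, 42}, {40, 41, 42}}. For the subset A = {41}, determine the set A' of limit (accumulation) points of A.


A' = ∅

For each x ∈ X, list the open sets U ∈ τ with x ∈ U, then check whether U ∩ (A ∖ {x}) ≠ ∅ for every such U.
  x = 40: open {40} ∋ x has {40} ∩ (A ∖ {40}) = ∅, so x is NOT a limit point.
  x = 41: open {40, 41} ∋ x has {40, 41} ∩ (A ∖ {41}) = ∅, so x is NOT a limit point.
  x = 42: open {42} ∋ x has {42} ∩ (A ∖ {42}) = ∅, so x is NOT a limit point.
Collecting: A' = ∅.


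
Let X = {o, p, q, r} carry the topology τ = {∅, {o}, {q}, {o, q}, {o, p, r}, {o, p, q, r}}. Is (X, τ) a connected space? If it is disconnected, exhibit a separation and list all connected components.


(X, τ) is disconnected; components = [{q}, {o, p, r}].

Find clopen sets (U ∈ τ with X ∖ U ∈ τ):
  U = ∅, X ∖ U = {o, p, q, r} — both open, so U is clopen.
  U = {q}, X ∖ U = {o, p, r} — both open, so U is clopen.
  U = {o, p, r}, X ∖ U = {q} — both open, so U is clopen.
  U = {o, p, q, r}, X ∖ U = ∅ — both open, so U is clopen.
Nontrivial clopen(s) exist: e.g. {q}. So (X, τ) is disconnected.
Compute connected components by grouping points that agree on all clopens:
  component: {q}
  component: {o, p, r}


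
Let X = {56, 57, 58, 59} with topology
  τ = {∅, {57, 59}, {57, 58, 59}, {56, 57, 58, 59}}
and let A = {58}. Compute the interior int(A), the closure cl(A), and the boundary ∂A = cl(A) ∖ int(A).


int(A) = ∅, cl(A) = {56, 58}, ∂A = {56, 58}.

Closed sets in (X, τ) are complements of opens:
  closed(X, τ) = {∅, {56}, {56, 58}, {56, 57, 58, 59}}.
int(A) = ⋃ {U ∈ τ : U ⊆ A}. Opens contained in A: ∅.
Taking the union of these: int(A) = ∅.
cl(A) = ⋂ {C closed : A ⊆ C}. Closed sets containing A: {56, 58}, {56, 57, 58, 59}.
Intersecting these: cl(A) = {56, 58}.
∂A = cl(A) ∖ int(A) = {56, 58} ∖ ∅ = {56, 58}.


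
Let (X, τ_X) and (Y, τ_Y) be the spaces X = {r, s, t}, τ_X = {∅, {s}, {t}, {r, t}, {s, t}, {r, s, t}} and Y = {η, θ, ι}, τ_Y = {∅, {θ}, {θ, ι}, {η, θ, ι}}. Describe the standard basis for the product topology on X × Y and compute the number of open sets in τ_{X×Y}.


Basis B = {∅ × ∅, {s} × {θ}, {t} × {θ}, {r, t} × {θ}, {s} × {θ, ι}, {s, t} × {θ}, {t} × {θ, ι}, {r, s, t} × {θ}, {s} × {η, θ, ι}, {t} × {η, θ, ι}, {r, t} × {θ, ι}, {s, t} × {θ, ι}, {r, t} × {η, θ, ι}, {r, s, t} × {θ, ι}, {s, t} × {η, θ, ι}, {r, s, t} × {η, θ, ι}}; |τ_{X×Y}| = 40.

Enumerate products U × V with U ∈ τ_X, V ∈ τ_Y (deduplicated):
  ∅ × ∅ = {} (∅)
  {s} × {θ} = {(s,θ)}
  {t} × {θ} = {(t,θ)}
  {r, t} × {θ} = {(r,θ), (t,θ)}
  {s} × {θ, ι} = {(s,θ), (s,ι)}
  {s, t} × {θ} = {(s,θ), (t,θ)}
  {t} × {θ, ι} = {(t,θ), (t,ι)}
  {r, s, t} × {θ} = {(r,θ), (s,θ), (t,θ)}
  {s} × {η, θ, ι} = {(s,η), (s,θ), (s,ι)}
  {t} × {η, θ, ι} = {(t,η), (t,θ), (t,ι)}
  {r, t} × {θ, ι} = {(r,θ), (r,ι), (t,θ), (t,ι)}
  {s, t} × {θ, ι} = {(s,θ), (s,ι), (t,θ), (t,ι)}
  {r, t} × {η, θ, ι} = {(r,η), (r,θ), (r,ι), (t,η), (t,θ), (t,ι)}
  {r, s, t} × {θ, ι} = {(r,θ), (r,ι), (s,θ), (s,ι), (t,θ), (t,ι)}
  {s, t} × {η, θ, ι} = {(s,η), (s,θ), (s,ι), (t,η), (t,θ), (t,ι)}
  {r, s, t} × {η, θ, ι} = {(r,η), (r,θ), (r,ι), (s,η), (s,θ), (s,ι), (t,η), (t,θ), (t,ι)}
These 16 distinct sets form the basis B.
Close under arbitrary unions to get τ_{X×Y}; counting gives |τ_{X×Y}| = 40.


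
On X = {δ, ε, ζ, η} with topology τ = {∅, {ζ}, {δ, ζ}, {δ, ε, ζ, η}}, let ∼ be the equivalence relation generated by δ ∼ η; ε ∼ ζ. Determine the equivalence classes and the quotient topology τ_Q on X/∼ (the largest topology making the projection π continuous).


X/∼ = {[δ=η], [ε=ζ]}; |τ_Q| = 2.

Equivalence classes: [δ=η], [ε=ζ].
Quotient map π: X → X/∼ sends δ ↦ [δ=η], ε ↦ [ε=ζ], ζ ↦ [ε=ζ], η ↦ [δ=η].
For each subset V ⊆ X/∼, compute π^{-1}(V) ⊆ X and check whether π^{-1}(V) ∈ τ. V is open in τ_Q iff π^{-1}(V) ∈ τ.
  V = {}: π^{-1}(V) = ∅ ∈ τ ✓.
  V = {[δ=η]}: π^{-1}(V) = {δ, η} ∉ τ ✗.
  V = {[ε=ζ]}: π^{-1}(V) = {ε, ζ} ∉ τ ✗.
  V = {[δ=η], [ε=ζ]}: π^{-1}(V) = {δ, ε, ζ, η} ∈ τ ✓.
Open sets in the quotient: τ_Q = {{}, {[δ=η], [ε=ζ]}} (2 elements).


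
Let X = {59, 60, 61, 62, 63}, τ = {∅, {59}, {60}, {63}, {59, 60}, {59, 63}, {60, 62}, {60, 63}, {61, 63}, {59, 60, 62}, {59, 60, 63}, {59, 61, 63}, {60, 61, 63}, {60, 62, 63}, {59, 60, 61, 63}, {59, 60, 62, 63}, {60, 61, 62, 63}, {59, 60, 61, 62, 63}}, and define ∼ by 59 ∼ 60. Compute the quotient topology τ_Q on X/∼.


X/∼ = {[59=60], [61], [62], [63]}; |τ_Q| = 9.

Equivalence classes: [59=60], [61], [62], [63].
Quotient map π: X → X/∼ sends 59 ↦ [59=60], 60 ↦ [59=60], 61 ↦ [61], 62 ↦ [62], 63 ↦ [63].
For each subset V ⊆ X/∼, compute π^{-1}(V) ⊆ X and check whether π^{-1}(V) ∈ τ. V is open in τ_Q iff π^{-1}(V) ∈ τ.
  V = {}: π^{-1}(V) = ∅ ∈ τ ✓.
  V = {[59=60]}: π^{-1}(V) = {59, 60} ∈ τ ✓.
  V = {[61]}: π^{-1}(V) = {61} ∉ τ ✗.
  V = {[59=60], [61]}: π^{-1}(V) = {59, 60, 61} ∉ τ ✗.
  V = {[62]}: π^{-1}(V) = {62} ∉ τ ✗.
  V = {[59=60], [62]}: π^{-1}(V) = {59, 60, 62} ∈ τ ✓.
  V = {[61], [62]}: π^{-1}(V) = {61, 62} ∉ τ ✗.
  V = {[59=60], [61], [62]}: π^{-1}(V) = {59, 60, 61, 62} ∉ τ ✗.
  V = {[63]}: π^{-1}(V) = {63} ∈ τ ✓.
  V = {[59=60], [63]}: π^{-1}(V) = {59, 60, 63} ∈ τ ✓.
  V = {[61], [63]}: π^{-1}(V) = {61, 63} ∈ τ ✓.
  V = {[59=60], [61], [63]}: π^{-1}(V) = {59, 60, 61, 63} ∈ τ ✓.
  V = {[62], [63]}: π^{-1}(V) = {62, 63} ∉ τ ✗.
  V = {[59=60], [62], [63]}: π^{-1}(V) = {59, 60, 62, 63} ∈ τ ✓.
  V = {[61], [62], [63]}: π^{-1}(V) = {61, 62, 63} ∉ τ ✗.
  V = {[59=60], [61], [62], [63]}: π^{-1}(V) = {59, 60, 61, 62, 63} ∈ τ ✓.
Open sets in the quotient: τ_Q = {{}, {[59=60]}, {[59=60], [62]}, {[63]}, {[59=60], [63]}, {[61], [63]}, {[59=60], [61], [63]}, {[59=60], [62], [63]}, {[59=60], [61], [62], [63]}} (9 elements).
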